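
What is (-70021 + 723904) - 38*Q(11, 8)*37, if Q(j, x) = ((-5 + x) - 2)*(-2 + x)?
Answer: 645447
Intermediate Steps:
Q(j, x) = (-7 + x)*(-2 + x)
(-70021 + 723904) - 38*Q(11, 8)*37 = (-70021 + 723904) - 38*(14 + 8**2 - 9*8)*37 = 653883 - 38*(14 + 64 - 72)*37 = 653883 - 38*6*37 = 653883 - 228*37 = 653883 - 8436 = 645447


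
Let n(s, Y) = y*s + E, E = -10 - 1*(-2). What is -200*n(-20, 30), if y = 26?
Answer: 105600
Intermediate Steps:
E = -8 (E = -10 + 2 = -8)
n(s, Y) = -8 + 26*s (n(s, Y) = 26*s - 8 = -8 + 26*s)
-200*n(-20, 30) = -200*(-8 + 26*(-20)) = -200*(-8 - 520) = -200*(-528) = 105600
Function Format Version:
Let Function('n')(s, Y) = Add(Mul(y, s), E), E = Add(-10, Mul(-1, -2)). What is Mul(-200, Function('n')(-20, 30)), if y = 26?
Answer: 105600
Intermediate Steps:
E = -8 (E = Add(-10, 2) = -8)
Function('n')(s, Y) = Add(-8, Mul(26, s)) (Function('n')(s, Y) = Add(Mul(26, s), -8) = Add(-8, Mul(26, s)))
Mul(-200, Function('n')(-20, 30)) = Mul(-200, Add(-8, Mul(26, -20))) = Mul(-200, Add(-8, -520)) = Mul(-200, -528) = 105600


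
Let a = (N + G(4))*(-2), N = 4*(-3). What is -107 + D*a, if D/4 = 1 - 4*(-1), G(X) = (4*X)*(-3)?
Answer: 2293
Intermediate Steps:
N = -12
G(X) = -12*X
a = 120 (a = (-12 - 12*4)*(-2) = (-12 - 48)*(-2) = -60*(-2) = 120)
D = 20 (D = 4*(1 - 4*(-1)) = 4*(1 + 4) = 4*5 = 20)
-107 + D*a = -107 + 20*120 = -107 + 2400 = 2293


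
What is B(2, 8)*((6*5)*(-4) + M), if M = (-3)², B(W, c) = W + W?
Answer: -444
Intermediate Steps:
B(W, c) = 2*W
M = 9
B(2, 8)*((6*5)*(-4) + M) = (2*2)*((6*5)*(-4) + 9) = 4*(30*(-4) + 9) = 4*(-120 + 9) = 4*(-111) = -444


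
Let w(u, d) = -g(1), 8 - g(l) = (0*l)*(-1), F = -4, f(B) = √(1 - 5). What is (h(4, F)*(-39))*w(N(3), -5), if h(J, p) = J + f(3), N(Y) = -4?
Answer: 1248 + 624*I ≈ 1248.0 + 624.0*I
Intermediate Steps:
f(B) = 2*I (f(B) = √(-4) = 2*I)
g(l) = 8 (g(l) = 8 - 0*l*(-1) = 8 - 0*(-1) = 8 - 1*0 = 8 + 0 = 8)
h(J, p) = J + 2*I
w(u, d) = -8 (w(u, d) = -1*8 = -8)
(h(4, F)*(-39))*w(N(3), -5) = ((4 + 2*I)*(-39))*(-8) = (-156 - 78*I)*(-8) = 1248 + 624*I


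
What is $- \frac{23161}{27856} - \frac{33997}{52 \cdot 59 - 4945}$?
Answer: $\frac{903547235}{52285712} \approx 17.281$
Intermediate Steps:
$- \frac{23161}{27856} - \frac{33997}{52 \cdot 59 - 4945} = \left(-23161\right) \frac{1}{27856} - \frac{33997}{3068 - 4945} = - \frac{23161}{27856} - \frac{33997}{-1877} = - \frac{23161}{27856} - - \frac{33997}{1877} = - \frac{23161}{27856} + \frac{33997}{1877} = \frac{903547235}{52285712}$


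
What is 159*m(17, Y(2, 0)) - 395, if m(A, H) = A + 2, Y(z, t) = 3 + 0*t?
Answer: 2626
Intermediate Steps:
Y(z, t) = 3 (Y(z, t) = 3 + 0 = 3)
m(A, H) = 2 + A
159*m(17, Y(2, 0)) - 395 = 159*(2 + 17) - 395 = 159*19 - 395 = 3021 - 395 = 2626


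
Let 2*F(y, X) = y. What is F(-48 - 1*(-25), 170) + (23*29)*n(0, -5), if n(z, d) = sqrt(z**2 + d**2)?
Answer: 6647/2 ≈ 3323.5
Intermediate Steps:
F(y, X) = y/2
n(z, d) = sqrt(d**2 + z**2)
F(-48 - 1*(-25), 170) + (23*29)*n(0, -5) = (-48 - 1*(-25))/2 + (23*29)*sqrt((-5)**2 + 0**2) = (-48 + 25)/2 + 667*sqrt(25 + 0) = (1/2)*(-23) + 667*sqrt(25) = -23/2 + 667*5 = -23/2 + 3335 = 6647/2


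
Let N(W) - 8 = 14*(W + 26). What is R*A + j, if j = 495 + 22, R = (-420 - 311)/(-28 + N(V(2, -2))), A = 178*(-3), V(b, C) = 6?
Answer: 305815/214 ≈ 1429.0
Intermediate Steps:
N(W) = 372 + 14*W (N(W) = 8 + 14*(W + 26) = 8 + 14*(26 + W) = 8 + (364 + 14*W) = 372 + 14*W)
A = -534
R = -731/428 (R = (-420 - 311)/(-28 + (372 + 14*6)) = -731/(-28 + (372 + 84)) = -731/(-28 + 456) = -731/428 ≈ -1.7079)
j = 517
R*A + j = -731/428*(-534) + 517 = 195177/214 + 517 = 305815/214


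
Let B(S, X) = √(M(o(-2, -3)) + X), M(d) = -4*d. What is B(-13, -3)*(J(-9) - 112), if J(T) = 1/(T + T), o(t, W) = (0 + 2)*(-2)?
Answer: -2017*√13/18 ≈ -404.02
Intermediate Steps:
o(t, W) = -4 (o(t, W) = 2*(-2) = -4)
J(T) = 1/(2*T)
B(S, X) = √(16 + X) (B(S, X) = √(-4*(-4) + X) = √(16 + X))
B(-13, -3)*(J(-9) - 112) = √(16 - 3)*((½)/(-9) - 112) = √13*((½)*(-⅑) - 112) = √13*(-1/18 - 112) = √13*(-2017/18) = -2017*√13/18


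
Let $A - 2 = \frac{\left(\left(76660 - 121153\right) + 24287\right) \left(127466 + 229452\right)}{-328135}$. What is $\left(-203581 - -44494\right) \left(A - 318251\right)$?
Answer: $\frac{15465921187907109}{328135} \approx 4.7133 \cdot 10^{10}$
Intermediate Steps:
$A = \frac{7212541378}{328135}$ ($A = 2 + \frac{\left(\left(76660 - 121153\right) + 24287\right) \left(127466 + 229452\right)}{-328135} = 2 + \left(-44493 + 24287\right) 356918 \left(- \frac{1}{328135}\right) = 2 + \left(-20206\right) 356918 \left(- \frac{1}{328135}\right) = 2 - - \frac{7211885108}{328135} = 2 + \frac{7211885108}{328135} = \frac{7212541378}{328135} \approx 21980.0$)
$\left(-203581 - -44494\right) \left(A - 318251\right) = \left(-203581 - -44494\right) \left(\frac{7212541378}{328135} - 318251\right) = \left(-203581 + \left(-110 + 44604\right)\right) \left(- \frac{97216750507}{328135}\right) = \left(-203581 + 44494\right) \left(- \frac{97216750507}{328135}\right) = \left(-159087\right) \left(- \frac{97216750507}{328135}\right) = \frac{15465921187907109}{328135}$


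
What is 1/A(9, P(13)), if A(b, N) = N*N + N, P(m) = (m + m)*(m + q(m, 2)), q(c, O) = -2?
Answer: 1/82082 ≈ 1.2183e-5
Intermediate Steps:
P(m) = 2*m*(-2 + m) (P(m) = (m + m)*(m - 2) = (2*m)*(-2 + m) = 2*m*(-2 + m))
A(b, N) = N + N² (A(b, N) = N² + N = N + N²)
1/A(9, P(13)) = 1/((2*13*(-2 + 13))*(1 + 2*13*(-2 + 13))) = 1/((2*13*11)*(1 + 2*13*11)) = 1/(286*(1 + 286)) = 1/(286*287) = 1/82082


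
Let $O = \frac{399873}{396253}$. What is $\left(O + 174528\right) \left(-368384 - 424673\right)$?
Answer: $- \frac{54845953247078049}{396253} \approx -1.3841 \cdot 10^{11}$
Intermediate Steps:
$O = \frac{399873}{396253}$ ($O = 399873 \cdot \frac{1}{396253} = \frac{399873}{396253} \approx 1.0091$)
$\left(O + 174528\right) \left(-368384 - 424673\right) = \left(\frac{399873}{396253} + 174528\right) \left(-368384 - 424673\right) = \frac{69157643457}{396253} \left(-793057\right) = - \frac{54845953247078049}{396253}$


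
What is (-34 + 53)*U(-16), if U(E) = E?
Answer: -304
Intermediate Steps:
(-34 + 53)*U(-16) = (-34 + 53)*(-16) = 19*(-16) = -304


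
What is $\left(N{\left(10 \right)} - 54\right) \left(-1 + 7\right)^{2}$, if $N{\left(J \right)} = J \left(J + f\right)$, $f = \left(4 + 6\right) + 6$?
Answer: $7416$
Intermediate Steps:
$f = 16$ ($f = 10 + 6 = 16$)
$N{\left(J \right)} = J \left(16 + J\right)$ ($N{\left(J \right)} = J \left(J + 16\right) = J \left(16 + J\right)$)
$\left(N{\left(10 \right)} - 54\right) \left(-1 + 7\right)^{2} = \left(10 \left(16 + 10\right) - 54\right) \left(-1 + 7\right)^{2} = \left(10 \cdot 26 - 54\right) 6^{2} = \left(260 - 54\right) 36 = 206 \cdot 36 = 7416$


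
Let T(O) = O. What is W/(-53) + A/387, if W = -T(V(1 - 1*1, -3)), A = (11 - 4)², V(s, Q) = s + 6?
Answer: 4919/20511 ≈ 0.23982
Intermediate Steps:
V(s, Q) = 6 + s
A = 49 (A = 7² = 49)
W = -6 (W = -(6 + (1 - 1*1)) = -(6 + (1 - 1)) = -(6 + 0) = -1*6 = -6)
W/(-53) + A/387 = -6/(-53) + 49/387 = -6*(-1/53) + 49*(1/387) = 6/53 + 49/387 = 4919/20511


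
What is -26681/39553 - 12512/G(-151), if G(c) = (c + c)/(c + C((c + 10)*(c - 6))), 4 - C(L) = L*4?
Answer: -21947011292591/5972503 ≈ -3.6747e+6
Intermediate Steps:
C(L) = 4 - 4*L (C(L) = 4 - L*4 = 4 - 4*L)
G(c) = 2*c/(4 + c - 4*(-6 + c)*(10 + c)) (G(c) = (c + c)/(c + (4 - 4*(c + 10)*(c - 6))) = (2*c)/(c + (4 - 4*(10 + c)*(-6 + c))) = (2*c)/(c + (4 - 4*(-6 + c)*(10 + c))) = (2*c)/(4 + c - 4*(-6 + c)*(10 + c)) = 2*c/(4 + c - 4*(-6 + c)*(10 + c)))
-26681/39553 - 12512/G(-151) = -26681/39553 - 12512/(2*(-151)/(244 - 15*(-151) - 4*(-151)²)) = -26681*1/39553 - 12512/(2*(-151)/(244 + 2265 - 4*22801)) = -26681/39553 - 12512/(2*(-151)/(244 + 2265 - 91204)) = -26681/39553 - 12512/(2*(-151)/(-88695)) = -26681/39553 - 12512/(2*(-151)*(-1/88695)) = -26681/39553 - 12512/302/88695 = -26681/39553 - 12512*88695/302 = -26681/39553 - 554875920/151 = -21947011292591/5972503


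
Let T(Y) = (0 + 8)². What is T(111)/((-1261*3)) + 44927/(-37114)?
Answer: -172334137/140402262 ≈ -1.2274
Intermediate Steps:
T(Y) = 64 (T(Y) = 8² = 64)
T(111)/((-1261*3)) + 44927/(-37114) = 64/((-1261*3)) + 44927/(-37114) = 64/(-3783) + 44927*(-1/37114) = 64*(-1/3783) - 44927/37114 = -64/3783 - 44927/37114 = -172334137/140402262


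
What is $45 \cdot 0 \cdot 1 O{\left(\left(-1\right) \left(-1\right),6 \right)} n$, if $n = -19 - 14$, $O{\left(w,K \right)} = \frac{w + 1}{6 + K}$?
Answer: $0$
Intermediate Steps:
$O{\left(w,K \right)} = \frac{1 + w}{6 + K}$
$n = -33$ ($n = -19 - 14 = -33$)
$45 \cdot 0 \cdot 1 O{\left(\left(-1\right) \left(-1\right),6 \right)} n = 45 \cdot 0 \cdot 1 \frac{1 - -1}{6 + 6} \left(-33\right) = 45 \cdot 0 \frac{1 + 1}{12} \left(-33\right) = 45 \cdot 0 \cdot \frac{1}{12} \cdot 2 \left(-33\right) = 45 \cdot 0 \cdot \frac{1}{6} \left(-33\right) = 45 \cdot 0 \left(-33\right) = 0 \left(-33\right) = 0$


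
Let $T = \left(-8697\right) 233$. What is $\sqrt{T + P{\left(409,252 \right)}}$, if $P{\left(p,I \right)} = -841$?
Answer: $i \sqrt{2027242} \approx 1423.8 i$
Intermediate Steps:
$T = -2026401$
$\sqrt{T + P{\left(409,252 \right)}} = \sqrt{-2026401 - 841} = \sqrt{-2027242} = i \sqrt{2027242}$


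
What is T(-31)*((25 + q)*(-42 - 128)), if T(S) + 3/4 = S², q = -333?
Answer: 50278690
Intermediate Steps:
T(S) = -¾ + S²
T(-31)*((25 + q)*(-42 - 128)) = (-¾ + (-31)²)*((25 - 333)*(-42 - 128)) = (-¾ + 961)*(-308*(-170)) = (3841/4)*52360 = 50278690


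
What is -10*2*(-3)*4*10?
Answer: 2400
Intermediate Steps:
-10*2*(-3)*4*10 = -(-60)*4*10 = -10*(-24)*10 = 240*10 = 2400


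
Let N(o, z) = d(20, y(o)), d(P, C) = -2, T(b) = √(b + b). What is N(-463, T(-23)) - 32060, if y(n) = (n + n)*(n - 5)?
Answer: -32062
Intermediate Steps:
T(b) = √2*√b (T(b) = √(2*b) = √2*√b)
y(n) = 2*n*(-5 + n) (y(n) = (2*n)*(-5 + n) = 2*n*(-5 + n))
N(o, z) = -2
N(-463, T(-23)) - 32060 = -2 - 32060 = -32062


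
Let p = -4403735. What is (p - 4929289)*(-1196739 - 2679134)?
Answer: 36173615729952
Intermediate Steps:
(p - 4929289)*(-1196739 - 2679134) = (-4403735 - 4929289)*(-1196739 - 2679134) = -9333024*(-3875873) = 36173615729952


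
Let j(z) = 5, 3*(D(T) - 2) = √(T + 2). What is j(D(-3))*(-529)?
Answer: -2645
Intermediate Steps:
D(T) = 2 + √(2 + T)/3 (D(T) = 2 + √(T + 2)/3 = 2 + √(2 + T)/3)
j(D(-3))*(-529) = 5*(-529) = -2645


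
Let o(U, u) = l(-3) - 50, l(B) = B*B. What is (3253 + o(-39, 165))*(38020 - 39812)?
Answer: -5755904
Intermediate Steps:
l(B) = B²
o(U, u) = -41 (o(U, u) = (-3)² - 50 = 9 - 50 = -41)
(3253 + o(-39, 165))*(38020 - 39812) = (3253 - 41)*(38020 - 39812) = 3212*(-1792) = -5755904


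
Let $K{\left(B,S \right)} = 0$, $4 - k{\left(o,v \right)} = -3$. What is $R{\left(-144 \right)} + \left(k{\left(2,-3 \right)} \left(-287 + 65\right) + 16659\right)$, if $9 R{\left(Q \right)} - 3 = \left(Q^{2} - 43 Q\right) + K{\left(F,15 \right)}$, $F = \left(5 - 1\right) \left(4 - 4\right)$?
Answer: $\frac{54292}{3} \approx 18097.0$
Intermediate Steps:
$k{\left(o,v \right)} = 7$ ($k{\left(o,v \right)} = 4 - -3 = 4 + 3 = 7$)
$F = 0$ ($F = 4 \cdot 0 = 0$)
$R{\left(Q \right)} = \frac{1}{3} - \frac{43 Q}{9} + \frac{Q^{2}}{9}$ ($R{\left(Q \right)} = \frac{1}{3} + \frac{\left(Q^{2} - 43 Q\right) + 0}{9} = \frac{1}{3} + \frac{Q^{2} - 43 Q}{9} = \frac{1}{3} + \left(- \frac{43 Q}{9} + \frac{Q^{2}}{9}\right) = \frac{1}{3} - \frac{43 Q}{9} + \frac{Q^{2}}{9}$)
$R{\left(-144 \right)} + \left(k{\left(2,-3 \right)} \left(-287 + 65\right) + 16659\right) = \left(\frac{1}{3} - -688 + \frac{\left(-144\right)^{2}}{9}\right) + \left(7 \left(-287 + 65\right) + 16659\right) = \left(\frac{1}{3} + 688 + \frac{1}{9} \cdot 20736\right) + \left(7 \left(-222\right) + 16659\right) = \left(\frac{1}{3} + 688 + 2304\right) + \left(-1554 + 16659\right) = \frac{8977}{3} + 15105 = \frac{54292}{3}$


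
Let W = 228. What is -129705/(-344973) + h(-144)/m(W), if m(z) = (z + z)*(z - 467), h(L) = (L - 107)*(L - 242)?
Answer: -3214547393/6266089572 ≈ -0.51301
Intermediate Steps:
h(L) = (-242 + L)*(-107 + L) (h(L) = (-107 + L)*(-242 + L) = (-242 + L)*(-107 + L))
m(z) = 2*z*(-467 + z) (m(z) = (2*z)*(-467 + z) = 2*z*(-467 + z))
-129705/(-344973) + h(-144)/m(W) = -129705/(-344973) + (25894 + (-144)**2 - 349*(-144))/((2*228*(-467 + 228))) = -129705*(-1/344973) + (25894 + 20736 + 50256)/((2*228*(-239))) = 43235/114991 + 96886/(-108984) = 43235/114991 + 96886*(-1/108984) = 43235/114991 - 48443/54492 = -3214547393/6266089572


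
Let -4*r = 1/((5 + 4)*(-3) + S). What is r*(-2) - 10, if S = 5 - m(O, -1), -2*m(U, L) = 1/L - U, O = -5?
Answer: -401/40 ≈ -10.025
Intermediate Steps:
m(U, L) = U/2 - 1/(2*L) (m(U, L) = -(1/L - U)/2 = U/2 - 1/(2*L))
S = 7 (S = 5 - (-1 - 1*(-5))/(2*(-1)) = 5 - (-1)*(-1 + 5)/2 = 5 - (-1)*4/2 = 5 - 1*(-2) = 5 + 2 = 7)
r = 1/80 (r = -1/(4*((5 + 4)*(-3) + 7)) = -1/(4*(9*(-3) + 7)) = -1/(4*(-27 + 7)) = -1/4/(-20) = -1/4*(-1/20) = 1/80 ≈ 0.012500)
r*(-2) - 10 = (1/80)*(-2) - 10 = -1/40 - 10 = -401/40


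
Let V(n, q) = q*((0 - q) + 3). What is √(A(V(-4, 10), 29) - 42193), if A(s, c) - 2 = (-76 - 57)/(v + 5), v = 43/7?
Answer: I*√256762662/78 ≈ 205.43*I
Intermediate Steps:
v = 43/7 (v = 43*(⅐) = 43/7 ≈ 6.1429)
V(n, q) = q*(3 - q) (V(n, q) = q*(-q + 3) = q*(3 - q))
A(s, c) = -775/78 (A(s, c) = 2 + (-76 - 57)/(43/7 + 5) = 2 - 133/78/7 = 2 - 133*7/78 = 2 - 931/78 = -775/78)
√(A(V(-4, 10), 29) - 42193) = √(-775/78 - 42193) = √(-3291829/78) = I*√256762662/78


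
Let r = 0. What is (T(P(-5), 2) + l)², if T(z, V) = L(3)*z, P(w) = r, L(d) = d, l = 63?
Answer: 3969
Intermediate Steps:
P(w) = 0
T(z, V) = 3*z
(T(P(-5), 2) + l)² = (3*0 + 63)² = (0 + 63)² = 63² = 3969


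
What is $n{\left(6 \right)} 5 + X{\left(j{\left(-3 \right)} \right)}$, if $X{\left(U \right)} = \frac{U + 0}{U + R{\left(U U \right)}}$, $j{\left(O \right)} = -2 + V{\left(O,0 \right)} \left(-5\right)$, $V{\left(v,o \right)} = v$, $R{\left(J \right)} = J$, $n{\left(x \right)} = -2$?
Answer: $- \frac{139}{14} \approx -9.9286$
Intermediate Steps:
$j{\left(O \right)} = -2 - 5 O$ ($j{\left(O \right)} = -2 + O \left(-5\right) = -2 - 5 O$)
$X{\left(U \right)} = \frac{U}{U + U^{2}}$ ($X{\left(U \right)} = \frac{U + 0}{U + U U} = \frac{U}{U + U^{2}}$)
$n{\left(6 \right)} 5 + X{\left(j{\left(-3 \right)} \right)} = \left(-2\right) 5 + \frac{1}{1 - -13} = -10 + \frac{1}{1 + \left(-2 + 15\right)} = -10 + \frac{1}{1 + 13} = -10 + \frac{1}{14} = - \frac{139}{14}$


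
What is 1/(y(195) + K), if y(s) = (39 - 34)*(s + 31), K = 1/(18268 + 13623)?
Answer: 31891/36036831 ≈ 0.00088496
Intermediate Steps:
K = 1/31891 ≈ 3.1357e-5
y(s) = 155 + 5*s (y(s) = 5*(31 + s) = 155 + 5*s)
1/(y(195) + K) = 1/((155 + 5*195) + 1/31891) = 1/((155 + 975) + 1/31891) = 1/(1130 + 1/31891) = 1/(36036831/31891) = 31891/36036831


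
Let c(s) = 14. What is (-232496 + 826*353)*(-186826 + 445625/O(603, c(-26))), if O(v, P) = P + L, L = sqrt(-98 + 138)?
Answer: -112778212891/13 - 4388069375*sqrt(10)/13 ≈ -9.7426e+9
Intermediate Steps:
L = 2*sqrt(10) (L = sqrt(40) = 2*sqrt(10) ≈ 6.3246)
O(v, P) = P + 2*sqrt(10)
(-232496 + 826*353)*(-186826 + 445625/O(603, c(-26))) = (-232496 + 826*353)*(-186826 + 445625/(14 + 2*sqrt(10))) = (-232496 + 291578)*(-186826 + 445625/(14 + 2*sqrt(10))) = 59082*(-186826 + 445625/(14 + 2*sqrt(10))) = -11038053732 + 26328416250/(14 + 2*sqrt(10))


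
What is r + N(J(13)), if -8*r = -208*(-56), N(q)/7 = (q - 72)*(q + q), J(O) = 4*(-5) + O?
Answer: 6286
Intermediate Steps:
J(O) = -20 + O
N(q) = 14*q*(-72 + q) (N(q) = 7*((q - 72)*(q + q)) = 7*((-72 + q)*(2*q)) = 7*(2*q*(-72 + q)) = 14*q*(-72 + q))
r = -1456 (r = -(-26)*(-56) = -1/8*11648 = -1456)
r + N(J(13)) = -1456 + 14*(-20 + 13)*(-72 + (-20 + 13)) = -1456 + 14*(-7)*(-72 - 7) = -1456 + 14*(-7)*(-79) = -1456 + 7742 = 6286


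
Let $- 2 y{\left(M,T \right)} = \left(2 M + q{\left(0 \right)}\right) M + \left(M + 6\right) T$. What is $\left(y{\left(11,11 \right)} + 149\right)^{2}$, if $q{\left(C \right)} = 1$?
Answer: $5041$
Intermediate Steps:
$y{\left(M,T \right)} = - \frac{M \left(1 + 2 M\right)}{2} - \frac{T \left(6 + M\right)}{2}$ ($y{\left(M,T \right)} = - \frac{\left(2 M + 1\right) M + \left(M + 6\right) T}{2} = - \frac{\left(1 + 2 M\right) M + \left(6 + M\right) T}{2} = - \frac{M \left(1 + 2 M\right) + T \left(6 + M\right)}{2} = - \frac{M \left(1 + 2 M\right)}{2} - \frac{T \left(6 + M\right)}{2}$)
$\left(y{\left(11,11 \right)} + 149\right)^{2} = \left(\left(- 11^{2} - 33 - \frac{11}{2} - \frac{11}{2} \cdot 11\right) + 149\right)^{2} = \left(\left(\left(-1\right) 121 - 33 - \frac{11}{2} - \frac{121}{2}\right) + 149\right)^{2} = \left(\left(-121 - 33 - \frac{11}{2} - \frac{121}{2}\right) + 149\right)^{2} = \left(-220 + 149\right)^{2} = \left(-71\right)^{2} = 5041$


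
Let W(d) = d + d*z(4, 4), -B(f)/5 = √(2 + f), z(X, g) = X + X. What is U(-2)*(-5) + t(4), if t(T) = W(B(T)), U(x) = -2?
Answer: 10 - 45*√6 ≈ -100.23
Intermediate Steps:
z(X, g) = 2*X
B(f) = -5*√(2 + f)
W(d) = 9*d (W(d) = d + d*(2*4) = d + d*8 = d + 8*d = 9*d)
t(T) = -45*√(2 + T) (t(T) = 9*(-5*√(2 + T)) = -45*√(2 + T))
U(-2)*(-5) + t(4) = -2*(-5) - 45*√(2 + 4) = 10 - 45*√6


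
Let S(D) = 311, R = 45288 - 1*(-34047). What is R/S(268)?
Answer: 79335/311 ≈ 255.10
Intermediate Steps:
R = 79335 (R = 45288 + 34047 = 79335)
R/S(268) = 79335/311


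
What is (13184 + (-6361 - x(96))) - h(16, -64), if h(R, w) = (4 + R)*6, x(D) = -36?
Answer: 6739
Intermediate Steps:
h(R, w) = 24 + 6*R
(13184 + (-6361 - x(96))) - h(16, -64) = (13184 + (-6361 - 1*(-36))) - (24 + 6*16) = (13184 + (-6361 + 36)) - (24 + 96) = (13184 - 6325) - 1*120 = 6859 - 120 = 6739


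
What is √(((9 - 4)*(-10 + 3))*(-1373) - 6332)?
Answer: √41723 ≈ 204.26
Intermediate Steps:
√(((9 - 4)*(-10 + 3))*(-1373) - 6332) = √((5*(-7))*(-1373) - 6332) = √(-35*(-1373) - 6332) = √(48055 - 6332) = √41723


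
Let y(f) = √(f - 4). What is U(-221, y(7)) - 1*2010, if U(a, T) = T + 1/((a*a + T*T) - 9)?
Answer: -98158349/48835 + √3 ≈ -2008.3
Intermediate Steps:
y(f) = √(-4 + f)
U(a, T) = T + 1/(-9 + T² + a²) (U(a, T) = T + 1/((a² + T²) - 9) = T + 1/((T² + a²) - 9) = T + 1/(-9 + T² + a²))
U(-221, y(7)) - 1*2010 = (1 + (√(-4 + 7))³ - 9*√(-4 + 7) + √(-4 + 7)*(-221)²)/(-9 + (√(-4 + 7))² + (-221)²) - 1*2010 = (1 + (√3)³ - 9*√3 + √3*48841)/(-9 + (√3)² + 48841) - 2010 = (1 + 3*√3 - 9*√3 + 48841*√3)/(-9 + 3 + 48841) - 2010 = (1 + 48835*√3)/48835 - 2010 = (1/48835 + √3) - 2010 = -98158349/48835 + √3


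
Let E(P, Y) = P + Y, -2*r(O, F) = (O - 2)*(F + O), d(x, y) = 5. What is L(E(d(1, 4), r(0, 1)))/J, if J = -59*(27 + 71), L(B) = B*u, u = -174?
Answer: 522/2891 ≈ 0.18056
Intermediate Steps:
r(O, F) = -(-2 + O)*(F + O)/2 (r(O, F) = -(O - 2)*(F + O)/2 = -(-2 + O)*(F + O)/2)
L(B) = -174*B (L(B) = B*(-174) = -174*B)
J = -5782 (J = -59*98 = -5782)
L(E(d(1, 4), r(0, 1)))/J = -174*(5 + (1 + 0 - ½*0² - ½*1*0))/(-5782) = -174*(5 + (1 + 0 - ½*0 + 0))*(-1/5782) = -174*(5 + (1 + 0 + 0 + 0))*(-1/5782) = -174*(5 + 1)*(-1/5782) = -174*6*(-1/5782) = -1044*(-1/5782) = 522/2891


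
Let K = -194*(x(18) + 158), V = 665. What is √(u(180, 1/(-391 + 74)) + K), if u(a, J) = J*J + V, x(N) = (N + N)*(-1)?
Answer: I*√2311548466/317 ≈ 151.67*I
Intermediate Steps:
x(N) = -2*N (x(N) = (2*N)*(-1) = -2*N)
u(a, J) = 665 + J² (u(a, J) = J*J + 665 = J² + 665 = 665 + J²)
K = -23668 (K = -194*(-2*18 + 158) = -194*(-36 + 158) = -194*122 = -23668)
√(u(180, 1/(-391 + 74)) + K) = √((665 + (1/(-391 + 74))²) - 23668) = √((665 + (1/(-317))²) - 23668) = √((665 + (-1/317)²) - 23668) = √((665 + 1/100489) - 23668) = √(66825186/100489 - 23668) = √(-2311548466/100489) = I*√2311548466/317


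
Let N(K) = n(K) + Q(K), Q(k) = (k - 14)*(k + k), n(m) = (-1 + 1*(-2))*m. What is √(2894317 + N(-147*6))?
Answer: √4477507 ≈ 2116.0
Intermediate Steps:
n(m) = -3*m (n(m) = (-1 - 2)*m = -3*m)
Q(k) = 2*k*(-14 + k) (Q(k) = (-14 + k)*(2*k) = 2*k*(-14 + k))
N(K) = -3*K + 2*K*(-14 + K)
√(2894317 + N(-147*6)) = √(2894317 + (-147*6)*(-31 + 2*(-147*6))) = √(2894317 - 882*(-31 + 2*(-882))) = √(2894317 - 882*(-31 - 1764)) = √(2894317 - 882*(-1795)) = √(2894317 + 1583190) = √4477507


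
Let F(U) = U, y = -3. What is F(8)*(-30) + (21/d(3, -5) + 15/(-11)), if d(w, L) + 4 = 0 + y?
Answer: -2688/11 ≈ -244.36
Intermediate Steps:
d(w, L) = -7 (d(w, L) = -4 + (0 - 3) = -4 - 3 = -7)
F(8)*(-30) + (21/d(3, -5) + 15/(-11)) = 8*(-30) + (21/(-7) + 15/(-11)) = -240 + (21*(-⅐) + 15*(-1/11)) = -240 + (-3 - 15/11) = -240 - 48/11 = -2688/11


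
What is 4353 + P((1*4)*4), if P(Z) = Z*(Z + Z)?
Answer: 4865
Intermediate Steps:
P(Z) = 2*Z² (P(Z) = Z*(2*Z) = 2*Z²)
4353 + P((1*4)*4) = 4353 + 2*((1*4)*4)² = 4353 + 2*(4*4)² = 4353 + 2*16² = 4353 + 2*256 = 4353 + 512 = 4865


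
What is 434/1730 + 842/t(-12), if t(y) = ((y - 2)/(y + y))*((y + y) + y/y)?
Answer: -8705023/139265 ≈ -62.507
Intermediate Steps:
t(y) = (1 + 2*y)*(-2 + y)/(2*y) (t(y) = ((-2 + y)/((2*y)))*(2*y + 1) = ((-2 + y)*(1/(2*y)))*(1 + 2*y) = ((-2 + y)/(2*y))*(1 + 2*y) = (1 + 2*y)*(-2 + y)/(2*y))
434/1730 + 842/t(-12) = 434/1730 + 842/(-3/2 - 12 - 1/(-12)) = 434*(1/1730) + 842/(-3/2 - 12 - 1*(-1/12)) = 217/865 + 842/(-3/2 - 12 + 1/12) = 217/865 + 842/(-161/12) = 217/865 + 842*(-12/161) = 217/865 - 10104/161 = -8705023/139265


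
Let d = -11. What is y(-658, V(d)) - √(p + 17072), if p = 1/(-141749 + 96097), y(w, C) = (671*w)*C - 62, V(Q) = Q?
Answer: 4856636 - √8894960572459/22826 ≈ 4.8565e+6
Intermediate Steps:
y(w, C) = -62 + 671*C*w (y(w, C) = 671*C*w - 62 = -62 + 671*C*w)
p = -1/45652 (p = 1/(-45652) = -1/45652 ≈ -2.1905e-5)
y(-658, V(d)) - √(p + 17072) = (-62 + 671*(-11)*(-658)) - √(-1/45652 + 17072) = (-62 + 4856698) - √(779370943/45652) = 4856636 - √8894960572459/22826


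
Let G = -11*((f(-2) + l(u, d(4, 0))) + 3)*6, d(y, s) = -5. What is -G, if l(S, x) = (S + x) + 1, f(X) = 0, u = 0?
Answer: -66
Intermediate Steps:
l(S, x) = 1 + S + x
G = 66 (G = -11*((0 + (1 + 0 - 5)) + 3)*6 = -11*((0 - 4) + 3)*6 = -11*(-4 + 3)*6 = -11*(-1)*6 = 11*6 = 66)
-G = -1*66 = -66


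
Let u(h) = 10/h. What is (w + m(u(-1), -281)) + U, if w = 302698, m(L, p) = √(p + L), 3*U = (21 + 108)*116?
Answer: 307686 + I*√291 ≈ 3.0769e+5 + 17.059*I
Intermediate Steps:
U = 4988 (U = ((21 + 108)*116)/3 = (129*116)/3 = (⅓)*14964 = 4988)
m(L, p) = √(L + p)
(w + m(u(-1), -281)) + U = (302698 + √(10/(-1) - 281)) + 4988 = (302698 + √(10*(-1) - 281)) + 4988 = (302698 + √(-10 - 281)) + 4988 = (302698 + √(-291)) + 4988 = (302698 + I*√291) + 4988 = 307686 + I*√291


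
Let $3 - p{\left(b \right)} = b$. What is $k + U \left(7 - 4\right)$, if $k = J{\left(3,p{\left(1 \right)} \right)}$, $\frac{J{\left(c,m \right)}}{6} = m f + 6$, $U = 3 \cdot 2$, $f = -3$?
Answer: $18$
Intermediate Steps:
$p{\left(b \right)} = 3 - b$
$U = 6$
$J{\left(c,m \right)} = 36 - 18 m$ ($J{\left(c,m \right)} = 6 \left(m \left(-3\right) + 6\right) = 6 \left(- 3 m + 6\right) = 6 \left(6 - 3 m\right) = 36 - 18 m$)
$k = 0$ ($k = 36 - 18 \left(3 - 1\right) = 36 - 36 = 0$)
$k + U \left(7 - 4\right) = 0 + 6 \left(7 - 4\right) = 0 + 6 \cdot 3 = 0 + 18 = 18$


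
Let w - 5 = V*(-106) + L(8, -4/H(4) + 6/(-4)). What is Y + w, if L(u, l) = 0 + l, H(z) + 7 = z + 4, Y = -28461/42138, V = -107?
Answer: 79646611/7023 ≈ 11341.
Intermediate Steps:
Y = -9487/14046 (Y = -28461*1/42138 = -9487/14046 ≈ -0.67542)
H(z) = -3 + z (H(z) = -7 + (z + 4) = -7 + (4 + z) = -3 + z)
L(u, l) = l
w = 22683/2 (w = 5 + (-107*(-106) + (-4/(-3 + 4) + 6/(-4))) = 5 + (11342 + (-4/1 + 6*(-1/4))) = 5 + (11342 + (-4*1 - 3/2)) = 5 + (11342 + (-4 - 3/2)) = 5 + (11342 - 11/2) = 5 + 22673/2 = 22683/2 ≈ 11342.)
Y + w = -9487/14046 + 22683/2 = 79646611/7023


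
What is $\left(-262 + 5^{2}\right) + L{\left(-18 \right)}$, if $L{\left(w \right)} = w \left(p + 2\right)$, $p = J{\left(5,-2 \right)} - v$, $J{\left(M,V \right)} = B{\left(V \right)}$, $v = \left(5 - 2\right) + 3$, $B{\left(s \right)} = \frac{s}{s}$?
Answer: $-183$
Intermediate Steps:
$B{\left(s \right)} = 1$
$v = 6$ ($v = 3 + 3 = 6$)
$J{\left(M,V \right)} = 1$
$p = -5$ ($p = 1 - 6 = -5$)
$L{\left(w \right)} = - 3 w$ ($L{\left(w \right)} = w \left(-5 + 2\right) = w \left(-3\right) = - 3 w$)
$\left(-262 + 5^{2}\right) + L{\left(-18 \right)} = \left(-262 + 5^{2}\right) - -54 = \left(-262 + 25\right) + 54 = -237 + 54 = -183$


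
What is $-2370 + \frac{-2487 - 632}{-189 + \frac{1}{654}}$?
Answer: $- \frac{290904024}{123605} \approx -2353.5$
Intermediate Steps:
$-2370 + \frac{-2487 - 632}{-189 + \frac{1}{654}} = -2370 - \frac{3119}{-189 + \frac{1}{654}} = -2370 - \frac{3119}{- \frac{123605}{654}} = -2370 - - \frac{2039826}{123605} = -2370 + \frac{2039826}{123605} = - \frac{290904024}{123605}$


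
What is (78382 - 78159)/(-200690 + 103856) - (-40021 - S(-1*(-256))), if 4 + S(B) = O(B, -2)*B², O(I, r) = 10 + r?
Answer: 54643910147/96834 ≈ 5.6431e+5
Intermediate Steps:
S(B) = -4 + 8*B² (S(B) = -4 + (10 - 2)*B² = -4 + 8*B²)
(78382 - 78159)/(-200690 + 103856) - (-40021 - S(-1*(-256))) = (78382 - 78159)/(-200690 + 103856) - (-40021 - (-4 + 8*(-1*(-256))²)) = 223/(-96834) - (-40021 - (-4 + 8*256²)) = 223*(-1/96834) - (-40021 - (-4 + 8*65536)) = -223/96834 - (-40021 - (-4 + 524288)) = -223/96834 - (-40021 - 1*524284) = -223/96834 - (-40021 - 524284) = -223/96834 - 1*(-564305) = -223/96834 + 564305 = 54643910147/96834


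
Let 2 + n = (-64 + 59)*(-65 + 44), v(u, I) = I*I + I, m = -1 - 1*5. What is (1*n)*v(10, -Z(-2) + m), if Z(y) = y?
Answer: 1236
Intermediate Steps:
m = -6 (m = -1 - 5 = -6)
v(u, I) = I + I**2 (v(u, I) = I**2 + I = I + I**2)
n = 103 (n = -2 + (-64 + 59)*(-65 + 44) = -2 - 5*(-21) = -2 + 105 = 103)
(1*n)*v(10, -Z(-2) + m) = (1*103)*((-1*(-2) - 6)*(1 + (-1*(-2) - 6))) = 103*((2 - 6)*(1 + (2 - 6))) = 103*(-4*(1 - 4)) = 103*(-4*(-3)) = 103*12 = 1236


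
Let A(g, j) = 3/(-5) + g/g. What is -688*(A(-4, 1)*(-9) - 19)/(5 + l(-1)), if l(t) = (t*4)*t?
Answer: 77744/45 ≈ 1727.6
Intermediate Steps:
l(t) = 4*t² (l(t) = (4*t)*t = 4*t²)
A(g, j) = ⅖ (A(g, j) = 3*(-⅕) + 1 = -⅗ + 1 = ⅖)
-688*(A(-4, 1)*(-9) - 19)/(5 + l(-1)) = -688*((⅖)*(-9) - 19)/(5 + 4*(-1)²) = -688*(-18/5 - 19)/(5 + 4*1) = -(-77744)/(5*(5 + 4)) = -(-77744)/(5*9) = -688*(-113/45) = 77744/45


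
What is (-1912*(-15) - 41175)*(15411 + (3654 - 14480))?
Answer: -57289575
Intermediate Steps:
(-1912*(-15) - 41175)*(15411 + (3654 - 14480)) = (28680 - 41175)*(15411 - 10826) = -12495*4585 = -57289575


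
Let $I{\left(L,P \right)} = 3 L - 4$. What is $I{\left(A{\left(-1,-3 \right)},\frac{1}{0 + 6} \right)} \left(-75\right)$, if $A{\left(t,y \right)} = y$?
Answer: $975$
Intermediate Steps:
$I{\left(L,P \right)} = -4 + 3 L$
$I{\left(A{\left(-1,-3 \right)},\frac{1}{0 + 6} \right)} \left(-75\right) = \left(-4 + 3 \left(-3\right)\right) \left(-75\right) = \left(-4 - 9\right) \left(-75\right) = \left(-13\right) \left(-75\right) = 975$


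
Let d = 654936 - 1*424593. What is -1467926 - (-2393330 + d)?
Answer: 695061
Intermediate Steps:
d = 230343 (d = 654936 - 424593 = 230343)
-1467926 - (-2393330 + d) = -1467926 - (-2393330 + 230343) = -1467926 - 1*(-2162987) = -1467926 + 2162987 = 695061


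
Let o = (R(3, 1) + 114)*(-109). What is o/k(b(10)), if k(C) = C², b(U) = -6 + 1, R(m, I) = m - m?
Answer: -12426/25 ≈ -497.04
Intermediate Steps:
R(m, I) = 0
b(U) = -5
o = -12426 (o = (0 + 114)*(-109) = 114*(-109) = -12426)
o/k(b(10)) = -12426/((-5)²) = -12426/25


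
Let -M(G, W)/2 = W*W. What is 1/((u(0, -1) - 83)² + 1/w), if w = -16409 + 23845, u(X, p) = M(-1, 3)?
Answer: 7436/75854637 ≈ 9.8030e-5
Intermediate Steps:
M(G, W) = -2*W² (M(G, W) = -2*W*W = -2*W²)
u(X, p) = -18 (u(X, p) = -2*3² = -2*9 = -18)
w = 7436
1/((u(0, -1) - 83)² + 1/w) = 1/((-18 - 83)² + 1/7436) = 1/((-101)² + 1/7436) = 1/(10201 + 1/7436) = 1/(75854637/7436) = 7436/75854637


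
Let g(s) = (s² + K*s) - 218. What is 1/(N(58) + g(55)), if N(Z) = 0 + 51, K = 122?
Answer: 1/9568 ≈ 0.00010451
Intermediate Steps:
N(Z) = 51
g(s) = -218 + s² + 122*s (g(s) = (s² + 122*s) - 218 = -218 + s² + 122*s)
1/(N(58) + g(55)) = 1/(51 + (-218 + 55² + 122*55)) = 1/(51 + (-218 + 3025 + 6710)) = 1/(51 + 9517) = 1/9568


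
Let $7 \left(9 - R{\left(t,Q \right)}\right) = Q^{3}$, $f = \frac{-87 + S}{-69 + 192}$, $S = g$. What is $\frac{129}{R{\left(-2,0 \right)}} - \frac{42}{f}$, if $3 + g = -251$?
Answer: $\frac{30161}{1023} \approx 29.483$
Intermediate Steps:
$g = -254$ ($g = -3 - 251 = -254$)
$S = -254$
$f = - \frac{341}{123}$ ($f = \frac{-87 - 254}{-69 + 192} = - \frac{341}{123} \approx -2.7724$)
$R{\left(t,Q \right)} = 9 - \frac{Q^{3}}{7}$
$\frac{129}{R{\left(-2,0 \right)}} - \frac{42}{f} = \frac{129}{9 - \frac{0^{3}}{7}} - \frac{42}{- \frac{341}{123}} = \frac{129}{9 - 0} - - \frac{5166}{341} = \frac{129}{9 + 0} + \frac{5166}{341} = \frac{129}{9} + \frac{5166}{341} = 129 \cdot \frac{1}{9} + \frac{5166}{341} = \frac{43}{3} + \frac{5166}{341} = \frac{30161}{1023}$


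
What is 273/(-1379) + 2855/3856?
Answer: 412051/759632 ≈ 0.54243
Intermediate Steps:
273/(-1379) + 2855/3856 = 273*(-1/1379) + 2855*(1/3856) = -39/197 + 2855/3856 = 412051/759632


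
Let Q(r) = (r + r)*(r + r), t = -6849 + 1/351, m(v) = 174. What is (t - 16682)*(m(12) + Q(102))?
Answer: -115053163400/117 ≈ -9.8336e+8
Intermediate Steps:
t = -2403998/351 (t = -6849 + 1/351 = -2403998/351 ≈ -6849.0)
Q(r) = 4*r² (Q(r) = (2*r)*(2*r) = 4*r²)
(t - 16682)*(m(12) + Q(102)) = (-2403998/351 - 16682)*(174 + 4*102²) = -8259380*(174 + 4*10404)/351 = -8259380*(174 + 41616)/351 = -8259380/351*41790 = -115053163400/117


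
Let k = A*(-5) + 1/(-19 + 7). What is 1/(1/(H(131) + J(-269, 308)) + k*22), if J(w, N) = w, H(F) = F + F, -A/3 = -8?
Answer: -42/110963 ≈ -0.00037850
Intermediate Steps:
A = 24 (A = -3*(-8) = 24)
H(F) = 2*F
k = -1441/12 (k = 24*(-5) + 1/(-19 + 7) = -120 + 1/(-12) = -120 - 1/12 = -1441/12 ≈ -120.08)
1/(1/(H(131) + J(-269, 308)) + k*22) = 1/(1/(2*131 - 269) - 1441/12*22) = 1/(1/(262 - 269) - 15851/6) = 1/(1/(-7) - 15851/6) = 1/(-1/7 - 15851/6) = 1/(-110963/42) = -42/110963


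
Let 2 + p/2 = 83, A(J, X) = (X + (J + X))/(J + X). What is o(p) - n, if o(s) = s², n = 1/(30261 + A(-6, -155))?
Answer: 127869612067/4872337 ≈ 26244.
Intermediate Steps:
A(J, X) = (J + 2*X)/(J + X)
p = 162 (p = -4 + 2*83 = -4 + 166 = 162)
n = 161/4872337 (n = 1/(30261 + (-6 + 2*(-155))/(-6 - 155)) = 1/(30261 + (-6 - 310)/(-161)) = 1/(30261 - 1/161*(-316)) = 1/(30261 + 316/161) = 1/(4872337/161) = 161/4872337 ≈ 3.3044e-5)
o(p) - n = 162² - 1*161/4872337 = 26244 - 161/4872337 = 127869612067/4872337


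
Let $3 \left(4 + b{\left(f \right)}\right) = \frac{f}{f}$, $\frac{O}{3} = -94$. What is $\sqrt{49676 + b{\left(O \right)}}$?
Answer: $\frac{\sqrt{447051}}{3} \approx 222.87$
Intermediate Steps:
$O = -282$ ($O = 3 \left(-94\right) = -282$)
$b{\left(f \right)} = - \frac{11}{3}$ ($b{\left(f \right)} = -4 + \frac{f \frac{1}{f}}{3} = -4 + \frac{1}{3} \cdot 1 = -4 + \frac{1}{3} = - \frac{11}{3}$)
$\sqrt{49676 + b{\left(O \right)}} = \sqrt{49676 - \frac{11}{3}} = \sqrt{\frac{149017}{3}} = \frac{\sqrt{447051}}{3}$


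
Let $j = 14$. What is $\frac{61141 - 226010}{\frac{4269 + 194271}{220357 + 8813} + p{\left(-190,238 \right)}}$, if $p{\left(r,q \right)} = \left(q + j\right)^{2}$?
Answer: $- \frac{1259434291}{485113674} \approx -2.5962$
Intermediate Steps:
$p{\left(r,q \right)} = \left(14 + q\right)^{2}$ ($p{\left(r,q \right)} = \left(q + 14\right)^{2} = \left(14 + q\right)^{2}$)
$\frac{61141 - 226010}{\frac{4269 + 194271}{220357 + 8813} + p{\left(-190,238 \right)}} = \frac{61141 - 226010}{\frac{4269 + 194271}{220357 + 8813} + \left(14 + 238\right)^{2}} = - \frac{164869}{\frac{198540}{229170} + 252^{2}} = - \frac{164869}{198540 \cdot \frac{1}{229170} + 63504} = - \frac{164869}{\frac{6618}{7639} + 63504} = - \frac{164869}{\frac{485113674}{7639}} = \left(-164869\right) \frac{7639}{485113674} = - \frac{1259434291}{485113674}$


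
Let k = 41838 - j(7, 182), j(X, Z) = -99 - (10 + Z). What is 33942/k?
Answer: 11314/14043 ≈ 0.80567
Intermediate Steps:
j(X, Z) = -109 - Z (j(X, Z) = -99 + (-10 - Z) = -109 - Z)
k = 42129 (k = 41838 - (-109 - 1*182) = 41838 - (-109 - 182) = 41838 - 1*(-291) = 41838 + 291 = 42129)
33942/k = 33942/42129 = 33942*(1/42129) = 11314/14043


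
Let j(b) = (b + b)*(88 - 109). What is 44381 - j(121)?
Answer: 49463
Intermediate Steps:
j(b) = -42*b (j(b) = (2*b)*(-21) = -42*b)
44381 - j(121) = 44381 - (-42)*121 = 44381 - 1*(-5082) = 44381 + 5082 = 49463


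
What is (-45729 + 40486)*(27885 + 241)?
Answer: -147464618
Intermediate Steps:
(-45729 + 40486)*(27885 + 241) = -5243*28126 = -147464618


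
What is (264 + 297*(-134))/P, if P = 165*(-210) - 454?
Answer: 19767/17552 ≈ 1.1262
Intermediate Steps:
P = -35104 (P = -34650 - 454 = -35104)
(264 + 297*(-134))/P = (264 + 297*(-134))/(-35104) = (264 - 39798)*(-1/35104) = -39534*(-1/35104) = 19767/17552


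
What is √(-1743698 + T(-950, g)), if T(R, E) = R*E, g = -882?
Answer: I*√905798 ≈ 951.73*I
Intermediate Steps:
T(R, E) = E*R
√(-1743698 + T(-950, g)) = √(-1743698 - 882*(-950)) = √(-1743698 + 837900) = √(-905798) = I*√905798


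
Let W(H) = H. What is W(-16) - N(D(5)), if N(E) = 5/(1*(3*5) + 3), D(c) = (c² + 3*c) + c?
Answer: -293/18 ≈ -16.278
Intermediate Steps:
D(c) = c² + 4*c
N(E) = 5/18 (N(E) = 5/(1*15 + 3) = 5/(15 + 3) = 5/18)
W(-16) - N(D(5)) = -16 - 1*5/18 = -16 - 5/18 = -293/18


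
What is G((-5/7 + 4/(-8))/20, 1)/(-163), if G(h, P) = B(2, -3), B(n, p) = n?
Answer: -2/163 ≈ -0.012270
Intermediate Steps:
G(h, P) = 2
G((-5/7 + 4/(-8))/20, 1)/(-163) = 2/(-163) = -1/163*2 = -2/163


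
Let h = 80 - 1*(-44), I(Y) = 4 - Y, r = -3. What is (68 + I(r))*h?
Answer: 9300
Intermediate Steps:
h = 124 (h = 80 + 44 = 124)
(68 + I(r))*h = (68 + (4 - 1*(-3)))*124 = (68 + (4 + 3))*124 = (68 + 7)*124 = 75*124 = 9300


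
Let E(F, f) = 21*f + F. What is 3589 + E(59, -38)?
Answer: 2850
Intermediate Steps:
E(F, f) = F + 21*f
3589 + E(59, -38) = 3589 + (59 + 21*(-38)) = 3589 + (59 - 798) = 3589 - 739 = 2850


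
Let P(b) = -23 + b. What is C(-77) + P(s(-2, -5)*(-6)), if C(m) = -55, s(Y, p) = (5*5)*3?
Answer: -528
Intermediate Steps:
s(Y, p) = 75 (s(Y, p) = 25*3 = 75)
C(-77) + P(s(-2, -5)*(-6)) = -55 + (-23 + 75*(-6)) = -55 + (-23 - 450) = -55 - 473 = -528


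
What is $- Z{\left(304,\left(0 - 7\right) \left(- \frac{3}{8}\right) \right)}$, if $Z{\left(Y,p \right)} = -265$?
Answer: $265$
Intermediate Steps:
$- Z{\left(304,\left(0 - 7\right) \left(- \frac{3}{8}\right) \right)} = \left(-1\right) \left(-265\right) = 265$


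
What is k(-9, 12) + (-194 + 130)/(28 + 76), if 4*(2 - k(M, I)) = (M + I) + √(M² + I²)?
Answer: -81/26 ≈ -3.1154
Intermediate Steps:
k(M, I) = 2 - I/4 - M/4 - √(I² + M²)/4 (k(M, I) = 2 - ((M + I) + √(M² + I²))/4 = 2 - ((I + M) + √(I² + M²))/4 = 2 - (I + M + √(I² + M²))/4 = 2 + (-I/4 - M/4 - √(I² + M²)/4) = 2 - I/4 - M/4 - √(I² + M²)/4)
k(-9, 12) + (-194 + 130)/(28 + 76) = (2 - ¼*12 - ¼*(-9) - √(12² + (-9)²)/4) + (-194 + 130)/(28 + 76) = (2 - 3 + 9/4 - √(144 + 81)/4) - 64/104 = (2 - 3 + 9/4 - √225/4) - 64*1/104 = (2 - 3 + 9/4 - ¼*15) - 8/13 = (2 - 3 + 9/4 - 15/4) - 8/13 = -5/2 - 8/13 = -81/26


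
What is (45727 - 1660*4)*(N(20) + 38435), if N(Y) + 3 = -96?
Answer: 1498439232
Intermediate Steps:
N(Y) = -99 (N(Y) = -3 - 96 = -99)
(45727 - 1660*4)*(N(20) + 38435) = (45727 - 1660*4)*(-99 + 38435) = (45727 - 6640)*38336 = 39087*38336 = 1498439232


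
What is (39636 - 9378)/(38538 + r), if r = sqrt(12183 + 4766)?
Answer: 1166082804/1485160495 - 30258*sqrt(16949)/1485160495 ≈ 0.78250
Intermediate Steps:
r = sqrt(16949) ≈ 130.19
(39636 - 9378)/(38538 + r) = (39636 - 9378)/(38538 + sqrt(16949)) = 30258/(38538 + sqrt(16949))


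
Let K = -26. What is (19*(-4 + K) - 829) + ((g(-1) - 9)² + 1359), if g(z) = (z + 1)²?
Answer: 41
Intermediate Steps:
g(z) = (1 + z)²
(19*(-4 + K) - 829) + ((g(-1) - 9)² + 1359) = (19*(-4 - 26) - 829) + (((1 - 1)² - 9)² + 1359) = (19*(-30) - 829) + ((0² - 9)² + 1359) = (-570 - 829) + ((0 - 9)² + 1359) = -1399 + ((-9)² + 1359) = -1399 + (81 + 1359) = -1399 + 1440 = 41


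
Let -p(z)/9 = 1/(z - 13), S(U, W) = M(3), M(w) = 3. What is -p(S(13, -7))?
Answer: -9/10 ≈ -0.90000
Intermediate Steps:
S(U, W) = 3
p(z) = -9/(-13 + z) (p(z) = -9/(z - 13) = -9/(-13 + z))
-p(S(13, -7)) = -(-9)/(-13 + 3) = -(-9)/(-10) = -(-9)*(-1)/10 = -1*9/10 = -9/10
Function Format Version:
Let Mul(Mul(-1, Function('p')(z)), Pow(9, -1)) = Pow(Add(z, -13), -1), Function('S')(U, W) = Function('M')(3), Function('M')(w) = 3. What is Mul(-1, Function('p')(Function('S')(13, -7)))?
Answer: Rational(-9, 10) ≈ -0.90000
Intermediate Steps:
Function('S')(U, W) = 3
Function('p')(z) = Mul(-9, Pow(Add(-13, z), -1)) (Function('p')(z) = Mul(-9, Pow(Add(z, -13), -1)) = Mul(-9, Pow(Add(-13, z), -1)))
Mul(-1, Function('p')(Function('S')(13, -7))) = Mul(-1, Mul(-9, Pow(Add(-13, 3), -1))) = Mul(-1, Mul(-9, Pow(-10, -1))) = Mul(-1, Mul(-9, Rational(-1, 10))) = Mul(-1, Rational(9, 10)) = Rational(-9, 10)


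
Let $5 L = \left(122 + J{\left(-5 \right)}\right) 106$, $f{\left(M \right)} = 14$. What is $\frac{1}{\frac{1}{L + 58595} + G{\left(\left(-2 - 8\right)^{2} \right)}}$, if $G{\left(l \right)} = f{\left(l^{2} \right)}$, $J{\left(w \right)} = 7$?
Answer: $\frac{306649}{4293091} \approx 0.071429$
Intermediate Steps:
$L = \frac{13674}{5}$ ($L = \frac{\left(122 + 7\right) 106}{5} = \frac{129 \cdot 106}{5} = \frac{1}{5} \cdot 13674 = \frac{13674}{5} \approx 2734.8$)
$G{\left(l \right)} = 14$
$\frac{1}{\frac{1}{L + 58595} + G{\left(\left(-2 - 8\right)^{2} \right)}} = \frac{1}{\frac{1}{\frac{13674}{5} + 58595} + 14} = \frac{1}{\frac{1}{\frac{306649}{5}} + 14} = \frac{1}{\frac{5}{306649} + 14} = \frac{1}{\frac{4293091}{306649}} = \frac{306649}{4293091}$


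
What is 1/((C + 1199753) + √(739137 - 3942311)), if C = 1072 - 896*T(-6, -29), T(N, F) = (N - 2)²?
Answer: 1143481/1307552000535 - I*√3203174/1307552000535 ≈ 8.7452e-7 - 1.3688e-9*I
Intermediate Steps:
T(N, F) = (-2 + N)²
C = -56272 (C = 1072 - 896*(-2 - 6)² = 1072 - 896*(-8)² = 1072 - 896*64 = 1072 - 57344 = -56272)
1/((C + 1199753) + √(739137 - 3942311)) = 1/((-56272 + 1199753) + √(739137 - 3942311)) = 1/(1143481 + √(-3203174)) = 1/(1143481 + I*√3203174)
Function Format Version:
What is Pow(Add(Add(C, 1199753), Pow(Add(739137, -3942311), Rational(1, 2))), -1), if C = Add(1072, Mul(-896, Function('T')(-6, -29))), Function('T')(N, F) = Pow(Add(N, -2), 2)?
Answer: Add(Rational(1143481, 1307552000535), Mul(Rational(-1, 1307552000535), I, Pow(3203174, Rational(1, 2)))) ≈ Add(8.7452e-7, Mul(-1.3688e-9, I))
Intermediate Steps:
Function('T')(N, F) = Pow(Add(-2, N), 2)
C = -56272 (C = Add(1072, Mul(-896, Pow(Add(-2, -6), 2))) = Add(1072, Mul(-896, Pow(-8, 2))) = Add(1072, Mul(-896, 64)) = Add(1072, -57344) = -56272)
Pow(Add(Add(C, 1199753), Pow(Add(739137, -3942311), Rational(1, 2))), -1) = Pow(Add(Add(-56272, 1199753), Pow(Add(739137, -3942311), Rational(1, 2))), -1) = Pow(Add(1143481, Pow(-3203174, Rational(1, 2))), -1) = Pow(Add(1143481, Mul(I, Pow(3203174, Rational(1, 2)))), -1)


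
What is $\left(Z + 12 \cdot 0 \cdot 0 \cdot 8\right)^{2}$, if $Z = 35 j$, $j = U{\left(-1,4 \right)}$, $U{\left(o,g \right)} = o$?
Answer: $1225$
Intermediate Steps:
$j = -1$
$Z = -35$ ($Z = 35 \left(-1\right) = -35$)
$\left(Z + 12 \cdot 0 \cdot 0 \cdot 8\right)^{2} = \left(-35 + 12 \cdot 0 \cdot 0 \cdot 8\right)^{2} = \left(-35 + 12 \cdot 0 \cdot 8\right)^{2} = \left(-35 + 0 \cdot 8\right)^{2} = \left(-35 + 0\right)^{2} = \left(-35\right)^{2} = 1225$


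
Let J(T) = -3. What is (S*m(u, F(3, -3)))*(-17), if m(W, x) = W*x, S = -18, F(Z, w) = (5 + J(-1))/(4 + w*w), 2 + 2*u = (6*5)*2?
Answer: 17748/13 ≈ 1365.2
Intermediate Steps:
u = 29 (u = -1 + ((6*5)*2)/2 = -1 + (30*2)/2 = -1 + (1/2)*60 = -1 + 30 = 29)
F(Z, w) = 2/(4 + w**2) (F(Z, w) = (5 - 3)/(4 + w*w) = 2/(4 + w**2))
(S*m(u, F(3, -3)))*(-17) = -522*2/(4 + (-3)**2)*(-17) = -522*2/(4 + 9)*(-17) = -522*2/13*(-17) = -18*58/13*(-17) = -1044/13*(-17) = 17748/13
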